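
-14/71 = -0.20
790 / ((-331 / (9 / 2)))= -3555 / 331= -10.74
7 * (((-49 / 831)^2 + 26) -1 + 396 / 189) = 130993210 / 690561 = 189.69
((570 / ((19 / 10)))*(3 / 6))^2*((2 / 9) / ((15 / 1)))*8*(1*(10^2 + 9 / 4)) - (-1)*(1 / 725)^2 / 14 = 6019457500003 / 22076250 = 272666.67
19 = 19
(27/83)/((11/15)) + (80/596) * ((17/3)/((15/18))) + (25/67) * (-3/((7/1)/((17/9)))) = 201794066/191404059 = 1.05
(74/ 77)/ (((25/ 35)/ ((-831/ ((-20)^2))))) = -30747/ 11000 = -2.80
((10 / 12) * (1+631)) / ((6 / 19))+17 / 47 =705623 / 423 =1668.14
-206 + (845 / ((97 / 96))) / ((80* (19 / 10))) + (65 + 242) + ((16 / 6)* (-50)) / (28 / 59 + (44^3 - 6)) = 295923482017 / 2778615537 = 106.50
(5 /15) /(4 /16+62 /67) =268 /945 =0.28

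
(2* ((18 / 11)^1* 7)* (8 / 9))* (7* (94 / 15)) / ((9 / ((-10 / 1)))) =-294784 / 297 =-992.54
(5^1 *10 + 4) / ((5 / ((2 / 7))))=3.09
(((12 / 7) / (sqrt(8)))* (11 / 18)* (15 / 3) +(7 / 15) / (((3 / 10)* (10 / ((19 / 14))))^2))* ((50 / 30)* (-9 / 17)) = -275* sqrt(2) / 238 - 361 / 4284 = -1.72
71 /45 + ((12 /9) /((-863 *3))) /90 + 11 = 879224 /69903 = 12.58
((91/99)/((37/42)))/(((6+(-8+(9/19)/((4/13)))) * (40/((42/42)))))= -1729/30525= -0.06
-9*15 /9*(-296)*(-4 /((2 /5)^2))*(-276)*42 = 1286712000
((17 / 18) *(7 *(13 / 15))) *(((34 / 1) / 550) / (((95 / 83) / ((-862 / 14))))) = -134399161 / 7053750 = -19.05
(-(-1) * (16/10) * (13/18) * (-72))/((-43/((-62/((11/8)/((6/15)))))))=-412672/11825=-34.90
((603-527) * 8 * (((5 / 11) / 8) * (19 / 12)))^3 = 163640.12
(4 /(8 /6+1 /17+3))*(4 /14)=51 /196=0.26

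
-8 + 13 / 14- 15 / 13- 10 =-3317 / 182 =-18.23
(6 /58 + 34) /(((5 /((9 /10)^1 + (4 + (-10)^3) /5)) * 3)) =-653729 /1450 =-450.85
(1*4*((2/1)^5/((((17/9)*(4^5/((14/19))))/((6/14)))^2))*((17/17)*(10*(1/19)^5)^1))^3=48427561125/18510537006870790994368211443591666324209664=0.00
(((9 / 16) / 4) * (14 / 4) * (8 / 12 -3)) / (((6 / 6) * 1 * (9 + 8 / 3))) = -0.10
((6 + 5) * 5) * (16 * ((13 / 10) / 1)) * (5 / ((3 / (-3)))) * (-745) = 4261400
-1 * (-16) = 16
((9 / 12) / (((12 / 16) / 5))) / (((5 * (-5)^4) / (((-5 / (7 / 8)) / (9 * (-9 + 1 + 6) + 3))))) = 0.00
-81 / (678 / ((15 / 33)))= -135 / 2486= -0.05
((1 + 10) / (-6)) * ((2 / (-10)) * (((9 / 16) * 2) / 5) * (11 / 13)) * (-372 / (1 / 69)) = -2329371 / 1300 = -1791.82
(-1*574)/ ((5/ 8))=-4592/ 5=-918.40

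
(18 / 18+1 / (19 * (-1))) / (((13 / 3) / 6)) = 324 / 247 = 1.31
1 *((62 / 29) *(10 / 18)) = 310 / 261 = 1.19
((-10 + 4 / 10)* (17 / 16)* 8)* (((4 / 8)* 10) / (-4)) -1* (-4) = 106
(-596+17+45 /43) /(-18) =4142 /129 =32.11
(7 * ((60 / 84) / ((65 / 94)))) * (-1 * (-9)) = 846 / 13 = 65.08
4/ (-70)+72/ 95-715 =-475009/ 665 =-714.30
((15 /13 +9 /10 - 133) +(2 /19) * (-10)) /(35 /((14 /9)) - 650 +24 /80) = 0.21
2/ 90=1/ 45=0.02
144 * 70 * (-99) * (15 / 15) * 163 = -162660960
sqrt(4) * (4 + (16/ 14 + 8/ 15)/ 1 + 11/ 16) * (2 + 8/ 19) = 245893/ 7980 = 30.81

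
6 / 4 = 3 / 2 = 1.50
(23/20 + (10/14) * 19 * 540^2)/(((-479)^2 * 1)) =554040161/32121740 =17.25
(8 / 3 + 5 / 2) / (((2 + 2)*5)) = 31 / 120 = 0.26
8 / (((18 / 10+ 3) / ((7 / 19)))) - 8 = -421 / 57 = -7.39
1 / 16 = 0.06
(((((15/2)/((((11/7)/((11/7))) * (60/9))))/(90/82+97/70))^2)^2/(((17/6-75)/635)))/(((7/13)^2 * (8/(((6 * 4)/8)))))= -548383654402951696875/1143970665672828470272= -0.48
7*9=63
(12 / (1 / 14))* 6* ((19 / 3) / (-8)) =-798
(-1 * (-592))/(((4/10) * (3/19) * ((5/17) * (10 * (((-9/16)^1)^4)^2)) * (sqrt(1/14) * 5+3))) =2874432632651776/21738594105 - 205316616617984 * sqrt(14)/13043156463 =73328.50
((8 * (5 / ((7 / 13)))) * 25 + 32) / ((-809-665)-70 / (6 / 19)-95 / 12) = -158688 / 143101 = -1.11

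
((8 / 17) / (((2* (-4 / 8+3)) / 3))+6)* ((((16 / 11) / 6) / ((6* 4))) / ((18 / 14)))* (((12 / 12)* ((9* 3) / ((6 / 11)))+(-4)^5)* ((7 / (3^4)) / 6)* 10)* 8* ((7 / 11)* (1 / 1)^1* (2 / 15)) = -951953968 / 202439655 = -4.70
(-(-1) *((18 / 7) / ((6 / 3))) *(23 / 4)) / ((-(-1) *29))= 207 / 812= 0.25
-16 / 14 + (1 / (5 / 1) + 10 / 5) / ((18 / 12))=34 / 105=0.32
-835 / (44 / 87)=-1651.02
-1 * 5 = -5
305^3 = 28372625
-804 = -804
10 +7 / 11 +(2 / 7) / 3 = 2479 / 231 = 10.73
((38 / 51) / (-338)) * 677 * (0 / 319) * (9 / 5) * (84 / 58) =0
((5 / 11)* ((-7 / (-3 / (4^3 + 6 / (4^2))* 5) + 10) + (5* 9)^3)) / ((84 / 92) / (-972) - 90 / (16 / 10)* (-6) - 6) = 6793618905 / 54347282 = 125.00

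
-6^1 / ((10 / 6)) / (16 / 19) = -171 / 40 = -4.28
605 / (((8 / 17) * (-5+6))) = 10285 / 8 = 1285.62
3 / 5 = 0.60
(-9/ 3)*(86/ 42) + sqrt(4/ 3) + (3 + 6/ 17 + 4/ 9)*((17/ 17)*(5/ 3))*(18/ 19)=-997/ 6783 + 2*sqrt(3)/ 3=1.01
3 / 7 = 0.43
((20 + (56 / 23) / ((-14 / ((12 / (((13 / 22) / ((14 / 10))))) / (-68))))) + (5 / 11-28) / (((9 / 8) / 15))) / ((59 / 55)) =-97064972 / 299897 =-323.66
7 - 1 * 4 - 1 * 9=-6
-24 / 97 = -0.25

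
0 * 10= 0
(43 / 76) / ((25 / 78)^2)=65403 / 11875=5.51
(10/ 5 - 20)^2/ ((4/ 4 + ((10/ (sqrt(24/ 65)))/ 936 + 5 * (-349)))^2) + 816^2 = 164506697072640 * sqrt(390)/ 1512533886937612069715209 + 1007129763981853482425201084160/ 1512533886937612069715209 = 665856.00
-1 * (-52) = 52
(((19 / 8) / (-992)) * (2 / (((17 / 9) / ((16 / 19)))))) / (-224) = 9 / 944384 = 0.00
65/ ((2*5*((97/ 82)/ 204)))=108732/ 97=1120.95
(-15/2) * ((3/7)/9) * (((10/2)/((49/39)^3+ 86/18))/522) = -164775/325662344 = -0.00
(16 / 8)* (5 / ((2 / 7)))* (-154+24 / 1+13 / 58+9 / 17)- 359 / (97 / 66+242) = -71695842639 / 15844034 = -4525.10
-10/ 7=-1.43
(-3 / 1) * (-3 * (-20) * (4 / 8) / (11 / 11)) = -90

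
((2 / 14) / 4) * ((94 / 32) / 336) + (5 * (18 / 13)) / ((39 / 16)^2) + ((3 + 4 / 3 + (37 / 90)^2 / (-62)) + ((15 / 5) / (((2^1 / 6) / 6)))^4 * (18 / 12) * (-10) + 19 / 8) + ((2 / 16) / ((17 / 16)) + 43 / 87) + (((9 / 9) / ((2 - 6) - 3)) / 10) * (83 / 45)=-435136990562267367576701 / 3411612792806400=-127545831.54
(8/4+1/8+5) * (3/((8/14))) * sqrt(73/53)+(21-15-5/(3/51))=-79+1197 * sqrt(3869)/1696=-35.10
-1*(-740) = 740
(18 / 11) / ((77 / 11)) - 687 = -52881 / 77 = -686.77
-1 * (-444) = 444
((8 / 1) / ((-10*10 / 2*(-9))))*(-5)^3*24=-160 / 3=-53.33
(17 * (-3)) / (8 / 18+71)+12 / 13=1749 / 8359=0.21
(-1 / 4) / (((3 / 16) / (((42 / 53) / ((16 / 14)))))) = -0.92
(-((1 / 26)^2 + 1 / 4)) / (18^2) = -85 / 109512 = -0.00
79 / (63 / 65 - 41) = -5135 / 2602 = -1.97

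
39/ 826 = 0.05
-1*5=-5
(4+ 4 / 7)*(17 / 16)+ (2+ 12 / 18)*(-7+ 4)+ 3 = -1 / 7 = -0.14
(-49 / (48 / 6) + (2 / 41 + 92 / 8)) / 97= 1779 / 31816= 0.06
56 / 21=8 / 3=2.67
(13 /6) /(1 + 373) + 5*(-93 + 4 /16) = -520321 /1122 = -463.74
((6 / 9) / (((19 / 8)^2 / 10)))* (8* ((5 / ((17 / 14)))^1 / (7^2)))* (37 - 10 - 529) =-51404800 / 128877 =-398.87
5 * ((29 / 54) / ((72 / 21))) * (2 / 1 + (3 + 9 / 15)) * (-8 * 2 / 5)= -5684 / 405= -14.03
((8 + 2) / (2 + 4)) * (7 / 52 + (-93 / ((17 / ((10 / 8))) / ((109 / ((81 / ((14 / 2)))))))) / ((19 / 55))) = -105623035 / 340119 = -310.55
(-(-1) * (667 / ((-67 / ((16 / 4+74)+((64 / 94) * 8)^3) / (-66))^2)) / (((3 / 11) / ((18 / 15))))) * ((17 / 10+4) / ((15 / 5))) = 15030051808432519382832 / 48387897611881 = 310615929.81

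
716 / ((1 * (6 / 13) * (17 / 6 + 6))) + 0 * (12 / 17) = 9308 / 53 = 175.62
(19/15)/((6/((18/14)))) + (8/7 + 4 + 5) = 729/70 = 10.41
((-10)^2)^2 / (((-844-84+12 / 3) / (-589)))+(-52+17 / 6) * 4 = 475690 / 77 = 6177.79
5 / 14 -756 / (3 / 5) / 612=-405 / 238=-1.70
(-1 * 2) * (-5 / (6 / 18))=30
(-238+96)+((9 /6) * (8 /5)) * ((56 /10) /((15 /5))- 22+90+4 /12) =26.48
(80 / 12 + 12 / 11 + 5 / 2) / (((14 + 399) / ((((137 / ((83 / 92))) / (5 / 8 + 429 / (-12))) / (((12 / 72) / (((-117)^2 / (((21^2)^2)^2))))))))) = -11536491616 / 49476217278350709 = -0.00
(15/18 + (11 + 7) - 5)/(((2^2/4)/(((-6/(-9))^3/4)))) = 83/81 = 1.02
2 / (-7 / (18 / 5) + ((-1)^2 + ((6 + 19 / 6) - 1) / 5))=90 / 31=2.90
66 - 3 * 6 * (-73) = 1380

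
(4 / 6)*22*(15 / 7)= 220 / 7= 31.43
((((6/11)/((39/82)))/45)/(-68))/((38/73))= -2993/4157010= -0.00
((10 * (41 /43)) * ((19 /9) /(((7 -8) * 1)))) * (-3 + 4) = -7790 /387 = -20.13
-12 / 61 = -0.20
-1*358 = -358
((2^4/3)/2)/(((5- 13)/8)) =-8/3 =-2.67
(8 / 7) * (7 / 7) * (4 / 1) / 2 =16 / 7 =2.29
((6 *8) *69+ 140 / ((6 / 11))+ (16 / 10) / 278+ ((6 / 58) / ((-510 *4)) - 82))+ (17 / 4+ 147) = 29915508761 / 8223240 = 3637.92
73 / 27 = 2.70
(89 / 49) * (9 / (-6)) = -267 / 98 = -2.72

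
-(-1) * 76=76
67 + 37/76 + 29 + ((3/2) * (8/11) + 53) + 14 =137587/836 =164.58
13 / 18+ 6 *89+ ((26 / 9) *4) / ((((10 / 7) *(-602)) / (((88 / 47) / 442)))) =551143483 / 1030710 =534.72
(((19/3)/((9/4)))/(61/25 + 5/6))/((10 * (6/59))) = 11210/13257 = 0.85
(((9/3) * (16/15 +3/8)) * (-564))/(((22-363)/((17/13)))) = 414681/44330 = 9.35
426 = 426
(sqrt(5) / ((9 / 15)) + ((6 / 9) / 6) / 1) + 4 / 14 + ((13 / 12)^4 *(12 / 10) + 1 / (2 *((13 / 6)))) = 3585931 / 1572480 + 5 *sqrt(5) / 3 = 6.01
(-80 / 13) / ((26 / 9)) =-360 / 169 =-2.13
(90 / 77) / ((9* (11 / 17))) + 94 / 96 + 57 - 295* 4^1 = -45608719 / 40656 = -1121.82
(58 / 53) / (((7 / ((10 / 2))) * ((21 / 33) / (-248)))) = -304.63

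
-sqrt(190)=-13.78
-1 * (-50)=50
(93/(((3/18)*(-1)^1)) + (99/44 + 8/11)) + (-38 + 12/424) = -1382863/2332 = -592.99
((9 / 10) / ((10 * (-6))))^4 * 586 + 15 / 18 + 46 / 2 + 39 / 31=1866802207169 / 74400000000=25.09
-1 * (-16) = 16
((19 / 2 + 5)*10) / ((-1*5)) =-29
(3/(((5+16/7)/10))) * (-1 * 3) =-210/17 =-12.35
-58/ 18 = -29/ 9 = -3.22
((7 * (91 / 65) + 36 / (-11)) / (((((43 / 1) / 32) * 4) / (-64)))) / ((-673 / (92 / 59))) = 16910336 / 93907055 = 0.18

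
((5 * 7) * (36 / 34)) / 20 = 63 / 34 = 1.85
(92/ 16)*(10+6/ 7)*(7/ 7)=62.43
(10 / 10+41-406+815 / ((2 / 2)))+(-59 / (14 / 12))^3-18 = -44213345 / 343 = -128901.88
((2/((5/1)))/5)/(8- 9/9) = 2/175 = 0.01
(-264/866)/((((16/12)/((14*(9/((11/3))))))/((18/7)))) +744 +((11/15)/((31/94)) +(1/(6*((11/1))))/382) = 1228501678243/1692103380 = 726.02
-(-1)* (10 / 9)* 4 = 40 / 9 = 4.44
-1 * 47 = -47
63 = 63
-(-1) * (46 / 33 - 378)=-12428 / 33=-376.61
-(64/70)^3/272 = -0.00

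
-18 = -18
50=50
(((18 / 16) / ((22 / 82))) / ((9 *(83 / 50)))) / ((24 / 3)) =1025 / 29216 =0.04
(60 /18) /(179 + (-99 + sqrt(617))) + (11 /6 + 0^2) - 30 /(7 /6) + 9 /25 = -142542751 /6072150 - 10 * sqrt(617) /17349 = -23.49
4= 4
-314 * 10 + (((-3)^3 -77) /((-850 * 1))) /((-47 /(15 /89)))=-1116442856 /355555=-3140.00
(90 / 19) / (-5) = -18 / 19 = -0.95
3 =3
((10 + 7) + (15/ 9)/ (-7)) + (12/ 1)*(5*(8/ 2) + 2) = 5896/ 21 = 280.76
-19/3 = -6.33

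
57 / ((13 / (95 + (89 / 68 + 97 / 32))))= 236949 / 544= 435.57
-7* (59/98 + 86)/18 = -943/28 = -33.68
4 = 4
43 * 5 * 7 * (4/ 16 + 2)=13545/ 4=3386.25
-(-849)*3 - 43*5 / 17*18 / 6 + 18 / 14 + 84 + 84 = 318723 / 119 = 2678.34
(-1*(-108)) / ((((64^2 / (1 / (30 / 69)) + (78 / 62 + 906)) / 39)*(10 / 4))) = 6006312 / 9583175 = 0.63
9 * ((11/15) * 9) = 297/5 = 59.40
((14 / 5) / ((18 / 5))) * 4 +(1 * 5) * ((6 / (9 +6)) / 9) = 3.33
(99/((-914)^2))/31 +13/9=336665479/233075484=1.44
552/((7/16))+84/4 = 1282.71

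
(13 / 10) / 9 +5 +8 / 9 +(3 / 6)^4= 1463 / 240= 6.10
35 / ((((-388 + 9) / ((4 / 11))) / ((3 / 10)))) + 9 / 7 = 37227 / 29183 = 1.28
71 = 71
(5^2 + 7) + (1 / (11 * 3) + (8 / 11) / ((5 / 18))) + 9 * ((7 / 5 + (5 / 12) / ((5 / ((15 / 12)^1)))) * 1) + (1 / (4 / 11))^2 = 18397 / 330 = 55.75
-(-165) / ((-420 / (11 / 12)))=-121 / 336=-0.36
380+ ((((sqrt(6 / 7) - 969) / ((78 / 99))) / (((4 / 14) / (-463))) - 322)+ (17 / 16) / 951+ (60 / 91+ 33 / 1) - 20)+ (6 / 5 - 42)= 1061423436967 / 532560 - 15279*sqrt(42) / 52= 1991154.66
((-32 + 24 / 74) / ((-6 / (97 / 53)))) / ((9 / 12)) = 227368 / 17649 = 12.88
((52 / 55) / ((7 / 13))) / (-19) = -676 / 7315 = -0.09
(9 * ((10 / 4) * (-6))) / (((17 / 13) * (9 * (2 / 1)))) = -195 / 34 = -5.74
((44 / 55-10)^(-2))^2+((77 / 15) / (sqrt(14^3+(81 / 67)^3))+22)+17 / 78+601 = 5159 *sqrt(55330282571) / 12387376695+108826831183 / 174620784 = 623.32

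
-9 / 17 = -0.53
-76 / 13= -5.85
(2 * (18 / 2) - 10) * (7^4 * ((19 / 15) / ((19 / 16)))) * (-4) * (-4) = 4917248 / 15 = 327816.53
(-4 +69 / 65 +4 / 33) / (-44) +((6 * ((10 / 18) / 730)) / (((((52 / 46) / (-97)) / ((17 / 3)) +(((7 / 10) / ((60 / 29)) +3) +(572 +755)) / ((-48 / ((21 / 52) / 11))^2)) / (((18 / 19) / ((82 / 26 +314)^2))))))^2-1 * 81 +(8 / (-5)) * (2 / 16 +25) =-37731312129740959289634061133883627750735661234774397 / 311479006858436791250457352549006783716963070490220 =-121.14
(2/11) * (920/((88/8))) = 1840/121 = 15.21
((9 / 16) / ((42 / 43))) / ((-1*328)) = -129 / 73472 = -0.00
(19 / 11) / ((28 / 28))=19 / 11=1.73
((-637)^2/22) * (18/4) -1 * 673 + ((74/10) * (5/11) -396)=3605033/44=81932.57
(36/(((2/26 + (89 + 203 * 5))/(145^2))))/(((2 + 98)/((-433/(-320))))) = 9.28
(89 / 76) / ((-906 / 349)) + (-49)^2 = 165292195 / 68856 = 2400.55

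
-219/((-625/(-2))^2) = -876/390625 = -0.00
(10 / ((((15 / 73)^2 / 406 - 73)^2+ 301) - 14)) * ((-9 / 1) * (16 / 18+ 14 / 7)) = -93621049069520 / 2022209192720457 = -0.05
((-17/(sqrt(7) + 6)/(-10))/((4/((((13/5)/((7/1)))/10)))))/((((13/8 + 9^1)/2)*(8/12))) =117/126875 - 39*sqrt(7)/253750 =0.00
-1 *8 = -8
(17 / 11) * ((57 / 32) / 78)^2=6137 / 7614464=0.00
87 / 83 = 1.05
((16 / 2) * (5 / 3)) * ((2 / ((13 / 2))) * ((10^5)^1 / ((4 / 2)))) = 8000000 / 39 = 205128.21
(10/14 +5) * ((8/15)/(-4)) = -16/21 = -0.76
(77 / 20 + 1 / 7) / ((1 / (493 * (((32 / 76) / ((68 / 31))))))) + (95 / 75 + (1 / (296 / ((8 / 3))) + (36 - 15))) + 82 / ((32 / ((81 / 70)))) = 317377911 / 787360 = 403.09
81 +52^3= 140689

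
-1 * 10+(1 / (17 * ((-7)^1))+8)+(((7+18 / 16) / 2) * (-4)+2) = -7739 / 476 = -16.26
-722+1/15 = -10829/15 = -721.93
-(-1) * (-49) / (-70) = 7 / 10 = 0.70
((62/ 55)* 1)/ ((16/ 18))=279/ 220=1.27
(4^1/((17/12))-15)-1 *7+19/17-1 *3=-358/17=-21.06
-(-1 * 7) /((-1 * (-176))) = 7 /176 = 0.04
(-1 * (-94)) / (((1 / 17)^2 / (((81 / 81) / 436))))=13583 / 218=62.31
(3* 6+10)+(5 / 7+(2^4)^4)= 458953 / 7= 65564.71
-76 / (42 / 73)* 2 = -5548 / 21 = -264.19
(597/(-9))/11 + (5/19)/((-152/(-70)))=-5.91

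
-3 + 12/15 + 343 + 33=1869/5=373.80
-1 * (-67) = 67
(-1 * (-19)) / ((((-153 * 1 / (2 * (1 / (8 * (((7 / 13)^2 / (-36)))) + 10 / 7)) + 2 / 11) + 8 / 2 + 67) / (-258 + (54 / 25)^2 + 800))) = 49307357957 / 363684375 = 135.58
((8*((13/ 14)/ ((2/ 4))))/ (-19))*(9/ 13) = -72/ 133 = -0.54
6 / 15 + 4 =22 / 5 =4.40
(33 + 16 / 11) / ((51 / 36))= 4548 / 187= 24.32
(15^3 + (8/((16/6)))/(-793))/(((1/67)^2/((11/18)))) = 22026095498/2379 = 9258552.12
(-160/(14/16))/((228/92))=-73.78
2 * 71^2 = 10082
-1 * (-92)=92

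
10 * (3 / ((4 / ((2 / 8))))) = 15 / 8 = 1.88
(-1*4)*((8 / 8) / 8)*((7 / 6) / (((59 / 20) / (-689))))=24115 / 177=136.24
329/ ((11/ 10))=3290/ 11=299.09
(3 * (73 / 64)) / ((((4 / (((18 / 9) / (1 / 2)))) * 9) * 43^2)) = 73 / 355008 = 0.00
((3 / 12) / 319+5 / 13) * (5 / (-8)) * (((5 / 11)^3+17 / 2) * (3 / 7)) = -2193789915 / 2472806336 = -0.89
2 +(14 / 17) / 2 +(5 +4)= 194 / 17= 11.41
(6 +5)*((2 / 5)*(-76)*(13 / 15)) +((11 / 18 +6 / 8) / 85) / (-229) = -1015419221 / 3503700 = -289.81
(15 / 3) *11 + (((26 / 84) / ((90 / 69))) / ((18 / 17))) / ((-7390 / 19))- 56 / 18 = 8696751023 / 167605200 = 51.89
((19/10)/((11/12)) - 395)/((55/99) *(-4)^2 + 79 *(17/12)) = -777996/239195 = -3.25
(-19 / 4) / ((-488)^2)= -0.00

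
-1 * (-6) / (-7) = -6 / 7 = -0.86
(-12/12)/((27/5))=-5/27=-0.19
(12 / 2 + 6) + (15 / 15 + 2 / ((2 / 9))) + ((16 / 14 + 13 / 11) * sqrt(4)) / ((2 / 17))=4737 / 77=61.52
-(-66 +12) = 54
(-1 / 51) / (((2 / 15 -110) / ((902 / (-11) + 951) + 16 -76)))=4045 / 28016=0.14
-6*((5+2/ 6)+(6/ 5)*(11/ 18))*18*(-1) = 3276/ 5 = 655.20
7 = 7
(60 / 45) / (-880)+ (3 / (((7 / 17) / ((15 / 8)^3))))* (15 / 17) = 42.37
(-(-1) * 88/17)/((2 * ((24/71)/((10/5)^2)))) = 1562/51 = 30.63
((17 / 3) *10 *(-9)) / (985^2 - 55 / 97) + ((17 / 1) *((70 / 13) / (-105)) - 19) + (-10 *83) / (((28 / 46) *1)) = -1383.44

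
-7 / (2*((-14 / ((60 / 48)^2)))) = 25 / 64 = 0.39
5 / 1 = 5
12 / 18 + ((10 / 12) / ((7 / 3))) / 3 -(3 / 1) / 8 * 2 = 1 / 28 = 0.04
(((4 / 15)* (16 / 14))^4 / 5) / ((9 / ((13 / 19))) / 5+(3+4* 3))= 6815744 / 69648508125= 0.00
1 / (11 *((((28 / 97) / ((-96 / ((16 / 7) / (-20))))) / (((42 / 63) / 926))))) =970 / 5093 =0.19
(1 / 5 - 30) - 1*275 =-304.80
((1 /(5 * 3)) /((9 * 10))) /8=1 /10800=0.00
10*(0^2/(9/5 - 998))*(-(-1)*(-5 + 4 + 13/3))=0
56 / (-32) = -7 / 4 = -1.75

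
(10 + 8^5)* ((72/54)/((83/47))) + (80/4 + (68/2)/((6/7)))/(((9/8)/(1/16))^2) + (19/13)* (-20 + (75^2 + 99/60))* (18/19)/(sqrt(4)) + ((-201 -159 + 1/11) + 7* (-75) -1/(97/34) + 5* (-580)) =69506015485733/2797641990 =24844.50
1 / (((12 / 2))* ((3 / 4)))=2 / 9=0.22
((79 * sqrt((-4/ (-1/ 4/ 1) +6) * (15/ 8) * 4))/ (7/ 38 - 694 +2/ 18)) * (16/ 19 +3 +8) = -17.32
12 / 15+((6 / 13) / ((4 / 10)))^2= 1801 / 845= 2.13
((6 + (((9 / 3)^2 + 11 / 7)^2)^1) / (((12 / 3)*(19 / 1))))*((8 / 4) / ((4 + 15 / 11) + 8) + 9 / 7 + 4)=2305115 / 273714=8.42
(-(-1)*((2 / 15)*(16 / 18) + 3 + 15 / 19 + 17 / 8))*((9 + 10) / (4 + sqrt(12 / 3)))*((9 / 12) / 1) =14.33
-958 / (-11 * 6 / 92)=44068 / 33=1335.39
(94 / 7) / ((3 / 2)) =8.95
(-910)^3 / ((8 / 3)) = -282589125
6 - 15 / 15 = 5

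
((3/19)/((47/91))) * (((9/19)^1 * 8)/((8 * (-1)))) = -2457/16967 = -0.14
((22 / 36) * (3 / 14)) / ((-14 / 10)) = -55 / 588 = -0.09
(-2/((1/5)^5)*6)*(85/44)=-796875/11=-72443.18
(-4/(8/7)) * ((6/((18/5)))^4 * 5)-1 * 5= -22685/162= -140.03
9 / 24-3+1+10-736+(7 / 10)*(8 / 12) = -87259 / 120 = -727.16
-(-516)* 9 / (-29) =-4644 / 29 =-160.14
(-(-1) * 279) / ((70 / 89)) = 24831 / 70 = 354.73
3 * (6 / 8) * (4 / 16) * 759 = 6831 / 16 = 426.94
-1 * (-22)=22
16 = 16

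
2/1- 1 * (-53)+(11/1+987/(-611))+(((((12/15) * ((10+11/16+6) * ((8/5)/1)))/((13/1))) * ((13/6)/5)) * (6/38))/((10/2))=9942846/154375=64.41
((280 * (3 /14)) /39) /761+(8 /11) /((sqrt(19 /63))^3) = 20 /9893+1512 * sqrt(133) /3971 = 4.39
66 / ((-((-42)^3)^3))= 11 / 67778563974912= 0.00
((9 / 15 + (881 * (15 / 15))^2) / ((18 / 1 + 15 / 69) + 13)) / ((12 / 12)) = 44629292 / 1795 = 24863.12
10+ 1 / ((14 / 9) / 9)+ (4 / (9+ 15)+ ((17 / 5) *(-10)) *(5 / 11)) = 115 / 231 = 0.50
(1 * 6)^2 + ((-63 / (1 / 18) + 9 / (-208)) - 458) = -1556.04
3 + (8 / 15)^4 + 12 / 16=775759 / 202500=3.83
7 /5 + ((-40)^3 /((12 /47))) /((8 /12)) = -1879993 /5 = -375998.60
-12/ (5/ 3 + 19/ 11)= -99/ 28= -3.54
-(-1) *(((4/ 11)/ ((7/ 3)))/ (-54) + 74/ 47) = 51188/ 32571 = 1.57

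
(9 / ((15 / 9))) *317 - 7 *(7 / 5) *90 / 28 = 16803 / 10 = 1680.30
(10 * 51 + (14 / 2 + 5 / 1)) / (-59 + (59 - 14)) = -261 / 7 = -37.29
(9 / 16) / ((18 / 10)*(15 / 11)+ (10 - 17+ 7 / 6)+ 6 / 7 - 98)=-2079 / 371528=-0.01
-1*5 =-5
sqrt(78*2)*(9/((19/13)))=234*sqrt(39)/19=76.91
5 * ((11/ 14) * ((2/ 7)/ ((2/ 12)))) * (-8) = -2640/ 49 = -53.88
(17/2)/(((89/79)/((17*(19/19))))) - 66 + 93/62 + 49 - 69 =3895/89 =43.76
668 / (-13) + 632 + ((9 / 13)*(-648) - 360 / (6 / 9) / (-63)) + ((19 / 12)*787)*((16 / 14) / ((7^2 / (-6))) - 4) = -5018.14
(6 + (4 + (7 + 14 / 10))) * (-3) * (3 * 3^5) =-201204 / 5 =-40240.80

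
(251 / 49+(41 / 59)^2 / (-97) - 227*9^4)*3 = -73924346668299 / 16545193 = -4468025.65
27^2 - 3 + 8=734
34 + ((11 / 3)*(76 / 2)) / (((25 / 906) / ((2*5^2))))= 252506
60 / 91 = 0.66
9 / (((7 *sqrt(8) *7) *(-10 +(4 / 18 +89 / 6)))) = 81 *sqrt(2) / 8918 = 0.01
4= 4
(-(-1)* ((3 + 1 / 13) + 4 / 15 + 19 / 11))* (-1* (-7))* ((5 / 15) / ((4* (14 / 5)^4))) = 1359625 / 28252224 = 0.05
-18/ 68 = -9/ 34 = -0.26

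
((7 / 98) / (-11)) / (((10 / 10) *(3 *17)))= -1 / 7854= -0.00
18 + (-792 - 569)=-1343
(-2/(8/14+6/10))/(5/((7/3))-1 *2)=-490/41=-11.95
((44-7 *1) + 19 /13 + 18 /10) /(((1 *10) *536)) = 2617 /348400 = 0.01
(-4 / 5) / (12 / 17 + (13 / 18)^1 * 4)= -306 / 1375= -0.22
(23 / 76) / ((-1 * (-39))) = 23 / 2964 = 0.01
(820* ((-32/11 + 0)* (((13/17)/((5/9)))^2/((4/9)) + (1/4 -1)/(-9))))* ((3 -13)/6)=494398336/28611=17280.01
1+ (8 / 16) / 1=1.50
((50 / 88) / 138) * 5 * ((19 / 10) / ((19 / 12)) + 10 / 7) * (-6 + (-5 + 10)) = -0.05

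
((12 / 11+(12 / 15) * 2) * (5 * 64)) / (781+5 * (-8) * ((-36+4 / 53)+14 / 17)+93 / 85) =21335680 / 54166937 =0.39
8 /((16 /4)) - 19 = -17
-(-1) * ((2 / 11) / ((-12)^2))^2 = 1 / 627264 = 0.00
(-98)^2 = 9604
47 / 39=1.21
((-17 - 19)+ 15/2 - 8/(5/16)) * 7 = -3787/10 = -378.70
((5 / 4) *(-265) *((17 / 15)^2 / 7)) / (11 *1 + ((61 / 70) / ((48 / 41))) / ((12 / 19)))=-4.99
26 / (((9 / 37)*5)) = 962 / 45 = 21.38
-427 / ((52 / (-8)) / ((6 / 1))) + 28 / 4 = 5215 / 13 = 401.15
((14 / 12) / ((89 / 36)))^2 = 1764 / 7921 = 0.22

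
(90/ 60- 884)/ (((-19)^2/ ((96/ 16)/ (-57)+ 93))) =-3115225/ 13718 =-227.09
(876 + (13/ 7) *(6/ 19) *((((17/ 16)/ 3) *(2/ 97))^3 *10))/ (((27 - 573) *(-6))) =122496429497713/ 458103084461568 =0.27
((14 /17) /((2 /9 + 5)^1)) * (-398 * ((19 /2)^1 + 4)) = -676998 /799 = -847.31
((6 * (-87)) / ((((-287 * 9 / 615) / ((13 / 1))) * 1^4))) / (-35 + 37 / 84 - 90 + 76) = -135720 / 4079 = -33.27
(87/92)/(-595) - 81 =-4434027/54740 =-81.00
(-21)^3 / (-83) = 9261 / 83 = 111.58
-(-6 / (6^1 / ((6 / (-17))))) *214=-1284 / 17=-75.53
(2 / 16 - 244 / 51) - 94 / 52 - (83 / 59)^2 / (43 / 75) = -7874720783 / 793918632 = -9.92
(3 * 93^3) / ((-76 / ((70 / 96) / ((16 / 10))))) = -140762475 / 9728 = -14469.83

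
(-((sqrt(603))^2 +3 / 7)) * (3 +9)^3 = -7299072 / 7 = -1042724.57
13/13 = 1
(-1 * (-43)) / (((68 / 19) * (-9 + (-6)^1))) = -817 / 1020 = -0.80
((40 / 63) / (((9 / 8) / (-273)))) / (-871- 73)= 260 / 1593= 0.16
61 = 61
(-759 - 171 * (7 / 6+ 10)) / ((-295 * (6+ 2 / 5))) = 5337 / 3776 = 1.41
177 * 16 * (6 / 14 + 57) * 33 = 37569312 / 7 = 5367044.57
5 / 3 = 1.67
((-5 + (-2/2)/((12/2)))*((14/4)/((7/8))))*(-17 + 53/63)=63116/189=333.95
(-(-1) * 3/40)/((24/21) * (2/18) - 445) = -189/1121080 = -0.00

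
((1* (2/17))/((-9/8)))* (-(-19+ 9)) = -160/153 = -1.05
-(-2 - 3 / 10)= 23 / 10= 2.30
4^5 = 1024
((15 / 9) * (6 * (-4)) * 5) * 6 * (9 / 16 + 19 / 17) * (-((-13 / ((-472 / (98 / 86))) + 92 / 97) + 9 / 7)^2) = 10348.49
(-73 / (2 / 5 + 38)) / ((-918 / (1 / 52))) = 365 / 9165312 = 0.00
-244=-244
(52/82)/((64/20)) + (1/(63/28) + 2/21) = 15247/20664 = 0.74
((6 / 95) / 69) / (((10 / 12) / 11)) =132 / 10925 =0.01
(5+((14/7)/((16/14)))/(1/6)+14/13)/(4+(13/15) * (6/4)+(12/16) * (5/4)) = 17240/6487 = 2.66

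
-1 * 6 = -6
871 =871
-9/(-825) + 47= 12928/275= 47.01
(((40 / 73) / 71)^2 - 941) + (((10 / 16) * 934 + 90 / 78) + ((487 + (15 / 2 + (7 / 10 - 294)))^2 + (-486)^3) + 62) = -4007398291755603717 / 34922535700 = -114751068.66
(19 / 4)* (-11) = -52.25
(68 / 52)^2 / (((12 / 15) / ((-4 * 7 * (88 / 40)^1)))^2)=1713481 / 169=10138.94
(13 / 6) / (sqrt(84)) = 13* sqrt(21) / 252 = 0.24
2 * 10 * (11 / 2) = 110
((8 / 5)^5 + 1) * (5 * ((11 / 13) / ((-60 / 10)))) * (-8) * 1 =121484 / 1875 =64.79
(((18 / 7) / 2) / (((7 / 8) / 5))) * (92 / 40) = 828 / 49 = 16.90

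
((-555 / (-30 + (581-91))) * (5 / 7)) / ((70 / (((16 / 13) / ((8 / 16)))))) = -0.03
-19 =-19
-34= -34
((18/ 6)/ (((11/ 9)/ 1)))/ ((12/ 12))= 27/ 11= 2.45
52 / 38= 26 / 19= 1.37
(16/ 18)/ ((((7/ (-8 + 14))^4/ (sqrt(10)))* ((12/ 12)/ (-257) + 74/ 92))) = 13618944* sqrt(10)/ 22720663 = 1.90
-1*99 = -99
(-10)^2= 100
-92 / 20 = -4.60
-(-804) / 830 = 402 / 415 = 0.97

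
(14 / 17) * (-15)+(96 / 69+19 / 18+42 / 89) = -5909395 / 626382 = -9.43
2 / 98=1 / 49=0.02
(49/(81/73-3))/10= -2.59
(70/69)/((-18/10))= -350/621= -0.56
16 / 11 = 1.45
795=795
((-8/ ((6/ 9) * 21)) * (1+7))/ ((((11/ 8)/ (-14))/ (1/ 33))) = 1.41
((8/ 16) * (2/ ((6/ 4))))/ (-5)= -2/ 15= -0.13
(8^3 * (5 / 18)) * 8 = 10240 / 9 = 1137.78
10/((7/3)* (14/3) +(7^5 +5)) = 45/75703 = 0.00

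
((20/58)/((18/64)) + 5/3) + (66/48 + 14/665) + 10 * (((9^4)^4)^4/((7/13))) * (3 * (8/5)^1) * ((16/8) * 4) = 8408085916010143884604600000000000000000000000000000000000000000.00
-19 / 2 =-9.50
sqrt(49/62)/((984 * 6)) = 7 * sqrt(62)/366048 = 0.00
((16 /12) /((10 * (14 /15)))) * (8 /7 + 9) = 71 /49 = 1.45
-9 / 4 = -2.25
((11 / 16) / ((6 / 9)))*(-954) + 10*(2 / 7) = -109867 / 112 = -980.96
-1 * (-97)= 97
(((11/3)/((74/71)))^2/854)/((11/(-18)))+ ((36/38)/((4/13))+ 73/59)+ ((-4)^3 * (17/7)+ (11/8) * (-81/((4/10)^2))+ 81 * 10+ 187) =3140597798591/20969443936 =149.77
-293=-293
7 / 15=0.47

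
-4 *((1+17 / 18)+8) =-358 / 9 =-39.78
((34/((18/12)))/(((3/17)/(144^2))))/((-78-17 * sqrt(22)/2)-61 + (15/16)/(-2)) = -126793187328/6096907 + 7727480832 * sqrt(22)/6096907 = -14851.48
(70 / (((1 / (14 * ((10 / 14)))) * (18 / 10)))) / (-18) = -1750 / 81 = -21.60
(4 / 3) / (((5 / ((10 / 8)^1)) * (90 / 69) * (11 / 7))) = 161 / 990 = 0.16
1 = 1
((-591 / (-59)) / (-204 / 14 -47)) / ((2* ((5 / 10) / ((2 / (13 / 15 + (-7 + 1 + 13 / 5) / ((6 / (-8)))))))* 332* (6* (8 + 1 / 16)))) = -0.00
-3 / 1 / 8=-3 / 8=-0.38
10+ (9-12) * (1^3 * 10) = -20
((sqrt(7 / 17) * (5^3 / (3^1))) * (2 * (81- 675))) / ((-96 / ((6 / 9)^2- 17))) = -204875 * sqrt(119) / 408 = -5477.75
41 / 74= 0.55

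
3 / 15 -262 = -1309 / 5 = -261.80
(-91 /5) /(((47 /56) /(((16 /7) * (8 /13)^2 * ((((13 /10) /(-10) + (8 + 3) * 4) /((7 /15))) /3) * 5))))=-8984576 /3055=-2940.94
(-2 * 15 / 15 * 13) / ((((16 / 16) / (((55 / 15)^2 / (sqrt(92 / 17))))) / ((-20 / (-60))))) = -1573 * sqrt(391) / 621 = -50.09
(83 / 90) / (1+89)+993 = 993.01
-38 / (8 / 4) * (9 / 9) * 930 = -17670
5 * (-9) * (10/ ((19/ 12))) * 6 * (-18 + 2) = 518400/ 19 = 27284.21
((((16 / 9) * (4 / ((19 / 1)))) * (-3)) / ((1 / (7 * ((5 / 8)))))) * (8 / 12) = -560 / 171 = -3.27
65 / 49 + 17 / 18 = 2003 / 882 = 2.27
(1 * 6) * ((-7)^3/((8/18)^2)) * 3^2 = -750141/8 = -93767.62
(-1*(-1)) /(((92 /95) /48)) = 1140 /23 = 49.57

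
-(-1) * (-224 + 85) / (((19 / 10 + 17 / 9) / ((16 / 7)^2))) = -191.67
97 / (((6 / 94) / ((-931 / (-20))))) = 4244429 / 60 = 70740.48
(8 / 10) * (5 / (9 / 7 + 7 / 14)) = 56 / 25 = 2.24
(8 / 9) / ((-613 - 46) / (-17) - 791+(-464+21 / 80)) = -10880 / 14883507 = -0.00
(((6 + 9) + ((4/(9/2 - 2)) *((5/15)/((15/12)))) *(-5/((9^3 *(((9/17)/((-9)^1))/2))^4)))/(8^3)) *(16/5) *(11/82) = 699012632400203/55582132779460800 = 0.01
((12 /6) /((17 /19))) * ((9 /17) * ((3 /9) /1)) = 114 /289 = 0.39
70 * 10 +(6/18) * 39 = 713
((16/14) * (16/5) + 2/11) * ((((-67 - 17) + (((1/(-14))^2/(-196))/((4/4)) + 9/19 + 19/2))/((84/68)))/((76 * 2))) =-1.51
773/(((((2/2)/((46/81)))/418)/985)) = 14640295340/81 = 180744386.91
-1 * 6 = -6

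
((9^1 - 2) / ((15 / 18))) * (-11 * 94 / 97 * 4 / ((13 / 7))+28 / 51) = -20177416 / 107185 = -188.25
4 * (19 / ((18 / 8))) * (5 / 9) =1520 / 81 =18.77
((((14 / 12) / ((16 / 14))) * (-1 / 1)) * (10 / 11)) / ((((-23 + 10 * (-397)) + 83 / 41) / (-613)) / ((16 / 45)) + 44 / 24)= -6157585 / 133659647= -0.05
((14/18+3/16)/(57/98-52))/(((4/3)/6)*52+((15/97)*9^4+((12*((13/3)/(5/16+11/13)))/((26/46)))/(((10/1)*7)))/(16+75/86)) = -8086025636395/30907543817891408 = -0.00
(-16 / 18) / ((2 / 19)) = -76 / 9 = -8.44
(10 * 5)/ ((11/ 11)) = 50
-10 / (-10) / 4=1 / 4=0.25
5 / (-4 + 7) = 1.67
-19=-19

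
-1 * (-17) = 17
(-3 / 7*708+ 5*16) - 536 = -5316 / 7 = -759.43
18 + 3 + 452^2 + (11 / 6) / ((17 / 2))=10420586 / 51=204325.22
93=93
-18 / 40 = -9 / 20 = -0.45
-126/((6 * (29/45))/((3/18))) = -315/58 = -5.43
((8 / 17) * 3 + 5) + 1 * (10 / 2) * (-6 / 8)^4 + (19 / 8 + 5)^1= 66885 / 4352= 15.37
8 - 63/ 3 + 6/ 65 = -839/ 65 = -12.91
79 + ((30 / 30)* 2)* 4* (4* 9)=367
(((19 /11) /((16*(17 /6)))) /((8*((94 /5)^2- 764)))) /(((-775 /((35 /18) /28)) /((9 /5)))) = 57 /30464208896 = 0.00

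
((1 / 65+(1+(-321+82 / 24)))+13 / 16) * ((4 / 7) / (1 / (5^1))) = -985157 / 1092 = -902.16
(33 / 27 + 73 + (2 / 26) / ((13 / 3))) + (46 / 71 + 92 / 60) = 41264006 / 539955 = 76.42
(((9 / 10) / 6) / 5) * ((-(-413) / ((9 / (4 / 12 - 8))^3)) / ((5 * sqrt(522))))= -5024971 * sqrt(58) / 570807000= -0.07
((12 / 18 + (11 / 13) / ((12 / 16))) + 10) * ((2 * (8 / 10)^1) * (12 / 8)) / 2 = 184 / 13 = 14.15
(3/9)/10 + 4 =121/30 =4.03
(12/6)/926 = 1/463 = 0.00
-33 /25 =-1.32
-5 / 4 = -1.25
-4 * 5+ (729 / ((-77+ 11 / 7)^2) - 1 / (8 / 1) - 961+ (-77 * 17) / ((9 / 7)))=-557319319 / 278784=-1999.11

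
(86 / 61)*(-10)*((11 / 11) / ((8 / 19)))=-4085 / 122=-33.48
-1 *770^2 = -592900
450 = 450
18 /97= 0.19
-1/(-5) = 1/5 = 0.20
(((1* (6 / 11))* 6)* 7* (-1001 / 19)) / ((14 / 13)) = -21294 / 19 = -1120.74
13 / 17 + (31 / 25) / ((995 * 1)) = 323902 / 422875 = 0.77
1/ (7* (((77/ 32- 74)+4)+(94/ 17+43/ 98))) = -3808/ 1642691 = -0.00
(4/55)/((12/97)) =97/165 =0.59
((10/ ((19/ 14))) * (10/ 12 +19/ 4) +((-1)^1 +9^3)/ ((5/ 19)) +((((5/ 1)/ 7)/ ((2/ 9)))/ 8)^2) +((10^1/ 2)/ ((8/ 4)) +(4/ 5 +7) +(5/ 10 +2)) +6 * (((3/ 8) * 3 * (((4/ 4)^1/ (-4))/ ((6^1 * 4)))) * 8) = 10081395733/ 3575040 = 2819.94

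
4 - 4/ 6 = 3.33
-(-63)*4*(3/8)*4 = 378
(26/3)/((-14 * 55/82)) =-1066/1155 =-0.92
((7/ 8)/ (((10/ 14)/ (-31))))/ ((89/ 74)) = -56203/ 1780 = -31.57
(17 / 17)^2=1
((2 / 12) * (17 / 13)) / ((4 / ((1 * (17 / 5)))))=289 / 1560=0.19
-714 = -714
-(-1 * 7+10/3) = 11/3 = 3.67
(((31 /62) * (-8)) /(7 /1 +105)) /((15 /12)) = -0.03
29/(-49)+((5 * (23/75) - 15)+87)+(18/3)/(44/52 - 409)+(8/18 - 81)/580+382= 1520255921/3342780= 454.79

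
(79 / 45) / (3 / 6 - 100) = -158 / 8955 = -0.02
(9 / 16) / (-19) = -9 / 304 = -0.03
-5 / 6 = -0.83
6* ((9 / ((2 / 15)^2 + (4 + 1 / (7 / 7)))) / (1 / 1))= 12150 / 1129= 10.76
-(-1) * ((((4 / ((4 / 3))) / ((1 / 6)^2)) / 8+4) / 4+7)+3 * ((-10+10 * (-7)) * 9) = -17189 / 8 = -2148.62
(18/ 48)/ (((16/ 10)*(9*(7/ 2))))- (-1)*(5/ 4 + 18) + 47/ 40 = 68653/ 3360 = 20.43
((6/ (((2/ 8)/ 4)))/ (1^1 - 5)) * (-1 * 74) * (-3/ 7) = -5328/ 7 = -761.14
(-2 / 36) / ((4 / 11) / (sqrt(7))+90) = -4235 / 6860684+11 * sqrt(7) / 30873078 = -0.00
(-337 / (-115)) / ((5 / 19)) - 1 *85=-42472 / 575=-73.86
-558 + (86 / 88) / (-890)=-21851323 / 39160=-558.00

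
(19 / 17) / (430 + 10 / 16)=152 / 58565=0.00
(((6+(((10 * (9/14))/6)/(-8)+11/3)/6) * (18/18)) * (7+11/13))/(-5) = -225811/21840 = -10.34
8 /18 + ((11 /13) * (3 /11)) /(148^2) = 1139035 /2562768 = 0.44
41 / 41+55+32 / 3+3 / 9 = 67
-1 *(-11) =11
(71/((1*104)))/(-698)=-71/72592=-0.00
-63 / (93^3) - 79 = -7060474 / 89373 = -79.00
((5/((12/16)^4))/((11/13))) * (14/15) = 17.43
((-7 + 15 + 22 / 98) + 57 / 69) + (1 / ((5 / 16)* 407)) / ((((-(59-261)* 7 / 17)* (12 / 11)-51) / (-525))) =924090760 / 103288423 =8.95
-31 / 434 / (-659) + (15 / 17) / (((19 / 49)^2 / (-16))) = -5316384103 / 56619962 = -93.90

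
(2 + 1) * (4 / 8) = 3 / 2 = 1.50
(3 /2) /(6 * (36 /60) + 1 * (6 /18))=45 /118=0.38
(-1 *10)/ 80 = -1/ 8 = -0.12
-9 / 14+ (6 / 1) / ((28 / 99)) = 144 / 7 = 20.57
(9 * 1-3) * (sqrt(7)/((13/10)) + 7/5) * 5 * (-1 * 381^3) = -16591902300 * sqrt(7)/13-2322866322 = -5699639188.41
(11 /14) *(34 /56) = 187 /392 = 0.48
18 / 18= 1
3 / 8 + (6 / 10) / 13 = 219 / 520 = 0.42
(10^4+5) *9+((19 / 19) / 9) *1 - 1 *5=810361 / 9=90040.11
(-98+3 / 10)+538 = 440.30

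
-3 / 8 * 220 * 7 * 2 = -1155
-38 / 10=-19 / 5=-3.80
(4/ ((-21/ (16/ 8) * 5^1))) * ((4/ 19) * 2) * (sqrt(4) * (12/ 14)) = -256/ 4655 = -0.05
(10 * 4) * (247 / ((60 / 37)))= 18278 / 3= 6092.67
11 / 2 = 5.50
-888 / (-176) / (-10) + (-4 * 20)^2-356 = 1329569 / 220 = 6043.50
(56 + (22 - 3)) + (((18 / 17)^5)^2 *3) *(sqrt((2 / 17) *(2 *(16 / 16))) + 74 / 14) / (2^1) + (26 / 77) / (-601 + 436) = 10711401679872 *sqrt(17) / 34271896307633 + 2280599861954831281 / 25613202505204545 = 90.33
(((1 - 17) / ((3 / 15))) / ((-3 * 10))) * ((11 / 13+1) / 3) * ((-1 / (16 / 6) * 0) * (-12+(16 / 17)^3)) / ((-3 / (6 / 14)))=0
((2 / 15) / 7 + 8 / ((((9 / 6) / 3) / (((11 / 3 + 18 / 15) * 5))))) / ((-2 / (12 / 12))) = -20441 / 105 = -194.68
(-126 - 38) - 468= -632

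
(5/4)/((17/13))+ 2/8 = 41/34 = 1.21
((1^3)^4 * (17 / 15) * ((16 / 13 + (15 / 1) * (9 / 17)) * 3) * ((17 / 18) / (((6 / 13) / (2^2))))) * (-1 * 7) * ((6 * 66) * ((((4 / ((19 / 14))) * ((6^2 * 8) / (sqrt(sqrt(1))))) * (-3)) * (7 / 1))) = 1198207245312 / 95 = 12612707845.39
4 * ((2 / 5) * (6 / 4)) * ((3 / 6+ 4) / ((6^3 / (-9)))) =-9 / 20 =-0.45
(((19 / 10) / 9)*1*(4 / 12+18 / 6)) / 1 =19 / 27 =0.70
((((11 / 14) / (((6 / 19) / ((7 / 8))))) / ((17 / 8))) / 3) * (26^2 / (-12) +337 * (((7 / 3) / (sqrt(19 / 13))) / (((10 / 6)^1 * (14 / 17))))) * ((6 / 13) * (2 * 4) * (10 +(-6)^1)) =-43472 / 153 +29656 * sqrt(247) / 195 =2106.03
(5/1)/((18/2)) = 5/9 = 0.56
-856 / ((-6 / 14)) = 5992 / 3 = 1997.33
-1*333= -333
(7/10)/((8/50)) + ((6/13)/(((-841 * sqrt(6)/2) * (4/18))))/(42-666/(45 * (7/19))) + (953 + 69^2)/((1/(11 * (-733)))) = -368575821/8-315 * sqrt(6)/699712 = -46071977.63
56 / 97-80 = -7704 / 97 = -79.42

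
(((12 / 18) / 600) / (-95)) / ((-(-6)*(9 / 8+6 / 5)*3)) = -1 / 3578175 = -0.00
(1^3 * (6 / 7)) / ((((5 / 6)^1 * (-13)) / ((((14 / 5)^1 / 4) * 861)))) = -15498 / 325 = -47.69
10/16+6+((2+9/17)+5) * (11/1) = 12165/136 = 89.45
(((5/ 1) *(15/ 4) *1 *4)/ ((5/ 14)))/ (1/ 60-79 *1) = -2.66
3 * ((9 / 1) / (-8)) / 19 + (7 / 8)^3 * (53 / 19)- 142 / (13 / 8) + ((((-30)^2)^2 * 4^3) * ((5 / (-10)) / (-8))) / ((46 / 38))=7784874585665 / 2908672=2676436.05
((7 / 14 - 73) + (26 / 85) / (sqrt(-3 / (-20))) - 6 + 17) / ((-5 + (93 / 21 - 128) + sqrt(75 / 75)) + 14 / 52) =0.48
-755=-755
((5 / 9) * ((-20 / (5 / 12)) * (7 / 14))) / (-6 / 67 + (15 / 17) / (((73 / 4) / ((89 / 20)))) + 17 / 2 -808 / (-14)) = -46562320 / 231670413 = -0.20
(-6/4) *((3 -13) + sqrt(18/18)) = 27/2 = 13.50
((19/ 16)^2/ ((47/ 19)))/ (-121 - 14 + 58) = -6859/ 926464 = -0.01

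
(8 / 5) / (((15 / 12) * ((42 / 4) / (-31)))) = -1984 / 525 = -3.78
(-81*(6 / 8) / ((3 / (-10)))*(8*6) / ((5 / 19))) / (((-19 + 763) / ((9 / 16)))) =13851 / 496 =27.93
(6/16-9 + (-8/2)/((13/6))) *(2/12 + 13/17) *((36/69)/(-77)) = 9405/142324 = 0.07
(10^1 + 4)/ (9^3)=14/ 729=0.02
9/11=0.82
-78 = -78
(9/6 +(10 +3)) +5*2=24.50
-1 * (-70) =70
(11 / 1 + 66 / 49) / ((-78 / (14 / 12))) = -605 / 3276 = -0.18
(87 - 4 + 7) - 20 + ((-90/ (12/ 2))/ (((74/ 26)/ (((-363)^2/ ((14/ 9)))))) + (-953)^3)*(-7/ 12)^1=448572322441/ 888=505149011.76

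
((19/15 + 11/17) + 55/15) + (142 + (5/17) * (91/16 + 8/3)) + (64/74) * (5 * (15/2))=540111/2960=182.47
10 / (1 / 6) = 60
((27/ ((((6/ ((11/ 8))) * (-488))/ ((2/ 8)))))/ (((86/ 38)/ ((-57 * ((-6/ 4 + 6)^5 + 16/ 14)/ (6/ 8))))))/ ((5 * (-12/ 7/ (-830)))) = 408958005621/ 21487616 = 19032.27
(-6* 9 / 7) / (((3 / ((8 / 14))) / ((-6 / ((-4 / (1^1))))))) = -108 / 49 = -2.20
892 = 892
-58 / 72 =-29 / 36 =-0.81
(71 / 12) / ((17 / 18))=213 / 34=6.26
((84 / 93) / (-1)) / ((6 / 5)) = -70 / 93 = -0.75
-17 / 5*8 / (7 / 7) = -136 / 5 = -27.20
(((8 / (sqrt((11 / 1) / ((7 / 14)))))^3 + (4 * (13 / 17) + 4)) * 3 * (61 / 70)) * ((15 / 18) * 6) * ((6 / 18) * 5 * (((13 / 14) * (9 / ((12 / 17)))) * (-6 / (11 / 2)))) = -1070550 / 539 - 19412640 * sqrt(22) / 65219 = -3382.30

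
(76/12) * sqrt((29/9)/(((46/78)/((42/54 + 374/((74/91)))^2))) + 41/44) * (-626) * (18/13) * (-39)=11894 * sqrt(296315803949629827)/28083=230548256.24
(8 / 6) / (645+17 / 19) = 19 / 9204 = 0.00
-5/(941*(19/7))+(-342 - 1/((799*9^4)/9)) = -342.00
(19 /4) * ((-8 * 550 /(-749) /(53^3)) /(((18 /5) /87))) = 1515250 /334526619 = 0.00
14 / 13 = 1.08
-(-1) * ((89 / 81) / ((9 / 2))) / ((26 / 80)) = 7120 / 9477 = 0.75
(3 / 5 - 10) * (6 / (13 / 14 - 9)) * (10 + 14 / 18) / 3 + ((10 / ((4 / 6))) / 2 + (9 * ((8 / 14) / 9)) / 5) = 2329189 / 71190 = 32.72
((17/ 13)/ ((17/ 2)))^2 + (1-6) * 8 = -6756/ 169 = -39.98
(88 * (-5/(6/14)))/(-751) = 1.37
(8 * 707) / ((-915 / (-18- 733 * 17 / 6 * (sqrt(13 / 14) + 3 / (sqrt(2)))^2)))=5034244 * sqrt(91) / 915 + 191606696 / 2745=122286.91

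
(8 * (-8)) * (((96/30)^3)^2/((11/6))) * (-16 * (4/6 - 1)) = -34359738368/171875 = -199911.21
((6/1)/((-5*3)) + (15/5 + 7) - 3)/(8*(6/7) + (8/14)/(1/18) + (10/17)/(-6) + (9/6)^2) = 47124/137765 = 0.34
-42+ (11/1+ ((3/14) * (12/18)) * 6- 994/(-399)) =-11033/399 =-27.65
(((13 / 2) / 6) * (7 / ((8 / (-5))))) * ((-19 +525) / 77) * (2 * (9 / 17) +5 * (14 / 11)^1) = -231.18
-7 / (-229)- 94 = -21519 / 229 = -93.97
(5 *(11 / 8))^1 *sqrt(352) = 55 *sqrt(22) / 2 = 128.99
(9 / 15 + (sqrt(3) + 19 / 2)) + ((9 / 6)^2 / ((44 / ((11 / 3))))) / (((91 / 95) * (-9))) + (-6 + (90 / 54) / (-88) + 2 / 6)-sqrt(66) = -sqrt(66) + sqrt(3) + 351763 / 80080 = -2.00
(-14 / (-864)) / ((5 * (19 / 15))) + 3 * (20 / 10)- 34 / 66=165149 / 30096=5.49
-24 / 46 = -12 / 23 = -0.52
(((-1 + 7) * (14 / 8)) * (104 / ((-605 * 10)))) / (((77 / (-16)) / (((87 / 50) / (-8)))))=-6786 / 831875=-0.01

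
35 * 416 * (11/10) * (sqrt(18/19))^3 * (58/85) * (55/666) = 832.20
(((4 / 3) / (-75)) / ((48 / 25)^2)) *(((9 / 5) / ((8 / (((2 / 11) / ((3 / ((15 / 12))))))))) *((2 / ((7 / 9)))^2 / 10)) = -15 / 275968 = -0.00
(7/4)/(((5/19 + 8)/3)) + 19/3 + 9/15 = 71297/9420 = 7.57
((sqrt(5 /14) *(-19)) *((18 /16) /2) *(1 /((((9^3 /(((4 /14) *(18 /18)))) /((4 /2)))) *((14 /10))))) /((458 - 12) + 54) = -19 *sqrt(70) /22226400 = -0.00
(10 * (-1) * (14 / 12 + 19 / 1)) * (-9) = 1815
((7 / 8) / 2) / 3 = 7 / 48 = 0.15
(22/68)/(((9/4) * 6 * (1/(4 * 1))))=44/459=0.10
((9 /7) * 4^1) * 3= 108 /7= 15.43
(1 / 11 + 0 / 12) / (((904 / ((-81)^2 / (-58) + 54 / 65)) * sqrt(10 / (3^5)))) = -3809997 * sqrt(30) / 374888800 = -0.06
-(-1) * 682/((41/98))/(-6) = -33418/123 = -271.69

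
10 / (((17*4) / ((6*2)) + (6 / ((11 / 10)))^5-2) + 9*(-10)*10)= 4831530 / 1899733861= 0.00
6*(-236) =-1416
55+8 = 63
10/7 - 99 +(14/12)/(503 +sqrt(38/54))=-9331230161/95637136 - 7 *sqrt(57)/13662448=-97.57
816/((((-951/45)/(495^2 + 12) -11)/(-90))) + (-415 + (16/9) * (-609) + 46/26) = 4084304224660/788412729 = 5180.41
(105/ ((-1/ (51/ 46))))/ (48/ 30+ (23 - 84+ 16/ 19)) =1.99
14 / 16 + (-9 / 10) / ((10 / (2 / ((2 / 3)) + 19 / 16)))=797 / 1600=0.50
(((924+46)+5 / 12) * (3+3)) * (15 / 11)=174675 / 22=7939.77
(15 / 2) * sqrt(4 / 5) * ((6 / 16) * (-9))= -81 * sqrt(5) / 8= -22.64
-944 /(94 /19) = -8968 /47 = -190.81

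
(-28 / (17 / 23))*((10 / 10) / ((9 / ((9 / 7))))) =-92 / 17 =-5.41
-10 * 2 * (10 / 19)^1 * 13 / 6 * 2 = -2600 / 57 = -45.61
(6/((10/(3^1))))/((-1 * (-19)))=9/95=0.09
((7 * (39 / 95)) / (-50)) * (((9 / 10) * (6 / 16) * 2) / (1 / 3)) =-22113 / 190000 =-0.12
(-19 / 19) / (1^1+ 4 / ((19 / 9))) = -19 / 55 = -0.35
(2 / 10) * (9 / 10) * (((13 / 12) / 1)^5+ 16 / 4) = 1366621 / 1382400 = 0.99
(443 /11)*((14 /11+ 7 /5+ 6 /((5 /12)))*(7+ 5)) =4991724 /605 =8250.78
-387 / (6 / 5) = -645 / 2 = -322.50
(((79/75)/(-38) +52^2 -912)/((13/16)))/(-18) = -20428484/166725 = -122.53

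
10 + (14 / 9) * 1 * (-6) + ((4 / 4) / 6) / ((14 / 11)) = 67 / 84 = 0.80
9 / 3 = 3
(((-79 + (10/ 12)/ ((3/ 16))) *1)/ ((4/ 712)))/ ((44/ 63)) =-38003/ 2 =-19001.50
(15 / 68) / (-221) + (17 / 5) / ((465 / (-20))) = -0.15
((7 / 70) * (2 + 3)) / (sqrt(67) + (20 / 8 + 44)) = 93 / 8381 -2 * sqrt(67) / 8381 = 0.01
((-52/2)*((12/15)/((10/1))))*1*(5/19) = -0.55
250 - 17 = 233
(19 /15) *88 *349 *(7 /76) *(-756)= -13543992 /5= -2708798.40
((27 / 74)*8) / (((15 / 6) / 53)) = 11448 / 185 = 61.88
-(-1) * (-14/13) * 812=-11368/13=-874.46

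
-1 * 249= -249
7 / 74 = 0.09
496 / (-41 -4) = -496 / 45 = -11.02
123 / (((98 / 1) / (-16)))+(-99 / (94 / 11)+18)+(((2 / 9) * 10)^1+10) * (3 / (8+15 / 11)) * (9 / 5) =-3139791 / 474418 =-6.62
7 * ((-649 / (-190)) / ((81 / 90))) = 4543 / 171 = 26.57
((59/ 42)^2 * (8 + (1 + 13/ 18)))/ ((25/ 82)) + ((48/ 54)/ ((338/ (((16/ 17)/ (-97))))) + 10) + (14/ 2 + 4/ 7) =50879610085/ 632048508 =80.50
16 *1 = 16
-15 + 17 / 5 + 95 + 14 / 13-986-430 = -86549 / 65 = -1331.52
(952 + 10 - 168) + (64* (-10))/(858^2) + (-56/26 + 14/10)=729948277/920205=793.25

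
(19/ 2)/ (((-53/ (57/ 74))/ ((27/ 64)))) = -29241/ 502016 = -0.06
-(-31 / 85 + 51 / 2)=-4273 / 170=-25.14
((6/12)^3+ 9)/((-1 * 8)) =-73/64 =-1.14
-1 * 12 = -12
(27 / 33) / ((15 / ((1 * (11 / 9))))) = 1 / 15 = 0.07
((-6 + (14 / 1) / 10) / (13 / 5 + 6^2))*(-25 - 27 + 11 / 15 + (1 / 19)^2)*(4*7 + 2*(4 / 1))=76615944 / 348365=219.93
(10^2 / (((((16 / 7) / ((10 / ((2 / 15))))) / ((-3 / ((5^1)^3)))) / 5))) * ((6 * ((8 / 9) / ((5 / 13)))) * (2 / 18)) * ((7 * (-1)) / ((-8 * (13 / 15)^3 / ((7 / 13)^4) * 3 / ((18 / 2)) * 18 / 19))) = -217.08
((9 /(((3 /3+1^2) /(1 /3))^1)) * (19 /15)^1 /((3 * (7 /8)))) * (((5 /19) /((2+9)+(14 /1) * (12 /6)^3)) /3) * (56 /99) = 32 /109593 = 0.00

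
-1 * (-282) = 282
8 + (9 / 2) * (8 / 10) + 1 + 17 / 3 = 274 / 15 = 18.27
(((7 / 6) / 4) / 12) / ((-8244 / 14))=-49 / 1187136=-0.00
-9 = -9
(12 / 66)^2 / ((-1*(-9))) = 4 / 1089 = 0.00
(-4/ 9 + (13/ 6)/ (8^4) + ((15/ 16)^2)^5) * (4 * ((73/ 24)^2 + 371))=174572013642344825/ 1424967069597696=122.51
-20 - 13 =-33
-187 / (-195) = 187 / 195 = 0.96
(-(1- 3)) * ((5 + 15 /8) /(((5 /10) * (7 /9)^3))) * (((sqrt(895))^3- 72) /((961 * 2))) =-721710 /329623 + 35885025 * sqrt(895) /1318492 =812.04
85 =85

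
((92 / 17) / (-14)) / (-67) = 0.01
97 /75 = 1.29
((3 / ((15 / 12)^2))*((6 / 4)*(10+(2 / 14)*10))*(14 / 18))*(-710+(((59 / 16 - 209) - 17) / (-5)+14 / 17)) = -7232088 / 425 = -17016.68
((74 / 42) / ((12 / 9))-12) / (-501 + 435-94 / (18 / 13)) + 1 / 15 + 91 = 9225841 / 101220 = 91.15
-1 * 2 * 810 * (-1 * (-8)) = -12960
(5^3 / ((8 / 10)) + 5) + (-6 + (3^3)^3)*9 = 709017 / 4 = 177254.25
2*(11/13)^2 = 242/169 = 1.43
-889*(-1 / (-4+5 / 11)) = -250.74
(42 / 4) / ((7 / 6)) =9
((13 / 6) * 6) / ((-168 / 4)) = -13 / 42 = -0.31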